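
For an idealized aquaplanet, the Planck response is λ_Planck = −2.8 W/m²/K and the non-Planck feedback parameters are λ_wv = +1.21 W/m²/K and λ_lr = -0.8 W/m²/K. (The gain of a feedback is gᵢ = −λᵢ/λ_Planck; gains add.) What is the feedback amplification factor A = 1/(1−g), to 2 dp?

1.17

Convert to gains: g_wv = 1.21/2.8 = 0.4321; g_lr = -0.8/2.8 = -0.2857.
Total gain g = 0.1464.
A = 1/(1 − 0.1464) = 1.17.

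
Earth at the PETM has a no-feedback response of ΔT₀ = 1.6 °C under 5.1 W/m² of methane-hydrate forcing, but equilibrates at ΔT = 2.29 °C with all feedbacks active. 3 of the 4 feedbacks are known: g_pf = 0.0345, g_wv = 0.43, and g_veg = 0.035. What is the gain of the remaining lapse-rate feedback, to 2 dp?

-0.20

Amplification A = ΔT/ΔT₀ = 2.29/1.6 = 1.431.
Total gain g = 1 − 1/A = 1 − 1/1.431 = 0.3012.
Known gains sum to 0.0345 + 0.43 + 0.035 = 0.4995.
g_lr = 0.3012 − 0.4995 = -0.20.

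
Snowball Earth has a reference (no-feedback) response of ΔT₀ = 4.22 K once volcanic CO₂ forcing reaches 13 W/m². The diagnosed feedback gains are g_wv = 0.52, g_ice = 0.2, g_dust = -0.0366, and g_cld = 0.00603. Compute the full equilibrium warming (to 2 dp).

13.59 K

Total gain g = 0.52 + 0.2 − 0.0366 + 0.00603 = 0.68943.
Amplification A = 1/(1 − 0.68943) = 3.22.
ΔT = 4.22 × 3.22 = 13.59 K.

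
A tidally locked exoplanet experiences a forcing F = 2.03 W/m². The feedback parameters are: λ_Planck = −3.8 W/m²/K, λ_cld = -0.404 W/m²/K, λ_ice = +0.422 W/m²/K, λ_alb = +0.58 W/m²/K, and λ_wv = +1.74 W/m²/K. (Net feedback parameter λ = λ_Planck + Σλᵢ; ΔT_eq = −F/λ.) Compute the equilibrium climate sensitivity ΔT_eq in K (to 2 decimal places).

Net feedback parameter λ = (−3.8) + (-0.404) + (+0.422) + (+0.58) + (+1.74) = -1.462 W/m²/K.
ΔT = −F/λ = −2.03/(-1.462) = 1.39 K.

1.39 K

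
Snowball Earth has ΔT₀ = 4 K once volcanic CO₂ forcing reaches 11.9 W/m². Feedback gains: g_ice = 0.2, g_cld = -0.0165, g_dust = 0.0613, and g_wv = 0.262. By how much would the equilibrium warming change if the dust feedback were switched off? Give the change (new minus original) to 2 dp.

-0.90 K

Original: g = 0.5068, ΔT = 4/(1−0.5068) = 8.1103 K.
Without dust: g' = 0.4455, ΔT' = 4/(1−0.4455) = 7.2137 K.
Change = 7.2137 − 8.1103 = -0.90 K.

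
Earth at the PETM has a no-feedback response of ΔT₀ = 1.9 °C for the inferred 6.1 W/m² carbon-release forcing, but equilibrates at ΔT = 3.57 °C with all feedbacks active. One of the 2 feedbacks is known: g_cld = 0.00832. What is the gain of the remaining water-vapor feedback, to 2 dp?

Amplification A = ΔT/ΔT₀ = 3.57/1.9 = 1.879.
Total gain g = 1 − 1/A = 1 − 1/1.879 = 0.4678.
The known gain is 0.00832.
g_wv = 0.4678 − 0.00832 = 0.46.

0.46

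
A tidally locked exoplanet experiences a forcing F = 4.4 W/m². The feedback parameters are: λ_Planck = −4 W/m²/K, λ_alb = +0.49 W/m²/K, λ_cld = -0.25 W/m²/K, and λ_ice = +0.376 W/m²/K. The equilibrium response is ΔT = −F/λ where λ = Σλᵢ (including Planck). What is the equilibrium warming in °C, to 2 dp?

Net feedback parameter λ = (−4) + (+0.49) + (-0.25) + (+0.376) = -3.384 W/m²/K.
ΔT = −F/λ = −4.4/(-3.384) = 1.30 °C.

1.30 °C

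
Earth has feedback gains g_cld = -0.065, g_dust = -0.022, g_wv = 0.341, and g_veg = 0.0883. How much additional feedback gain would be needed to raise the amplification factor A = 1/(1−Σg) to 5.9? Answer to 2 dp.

0.49

Current total gain = 0.3423.
Target gain for A = 5.9: g* = 1 − 1/5.9 = 0.8305.
Additional gain needed = 0.8305 − 0.3423 = 0.49.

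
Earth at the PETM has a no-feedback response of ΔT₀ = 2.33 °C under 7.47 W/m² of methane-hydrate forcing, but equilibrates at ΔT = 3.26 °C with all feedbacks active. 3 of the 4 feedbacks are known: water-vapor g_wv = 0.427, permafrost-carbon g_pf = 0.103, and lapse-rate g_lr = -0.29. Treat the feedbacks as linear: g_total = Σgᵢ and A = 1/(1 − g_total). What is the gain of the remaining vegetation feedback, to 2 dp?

Amplification A = ΔT/ΔT₀ = 3.26/2.33 = 1.399.
Total gain g = 1 − 1/A = 1 − 1/1.399 = 0.2852.
Known gains sum to 0.427 + 0.103 − 0.29 = 0.24.
g_veg = 0.2852 − 0.24 = 0.05.

0.05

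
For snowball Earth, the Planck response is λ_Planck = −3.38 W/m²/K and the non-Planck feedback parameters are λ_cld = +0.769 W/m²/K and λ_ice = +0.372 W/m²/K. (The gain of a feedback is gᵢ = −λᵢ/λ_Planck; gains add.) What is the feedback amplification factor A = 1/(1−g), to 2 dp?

Convert to gains: g_cld = 0.769/3.38 = 0.2275; g_ice = 0.372/3.38 = 0.1101.
Total gain g = 0.3376.
A = 1/(1 − 0.3376) = 1.51.

1.51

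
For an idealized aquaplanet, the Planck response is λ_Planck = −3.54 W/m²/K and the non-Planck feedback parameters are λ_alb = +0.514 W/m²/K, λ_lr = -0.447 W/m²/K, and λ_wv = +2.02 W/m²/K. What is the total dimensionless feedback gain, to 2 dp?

0.59

Convert to gains: g_alb = 0.514/3.54 = 0.1452; g_lr = -0.447/3.54 = -0.1263; g_wv = 2.02/3.54 = 0.5706.
Total gain g = 0.5895.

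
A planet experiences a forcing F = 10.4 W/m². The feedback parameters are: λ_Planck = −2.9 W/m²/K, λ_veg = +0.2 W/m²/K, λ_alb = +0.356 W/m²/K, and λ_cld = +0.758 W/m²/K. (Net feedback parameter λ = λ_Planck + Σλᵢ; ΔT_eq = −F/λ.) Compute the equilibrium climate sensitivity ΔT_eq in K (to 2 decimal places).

6.56 K

Net feedback parameter λ = (−2.9) + (+0.2) + (+0.356) + (+0.758) = -1.586 W/m²/K.
ΔT = −F/λ = −10.4/(-1.586) = 6.56 K.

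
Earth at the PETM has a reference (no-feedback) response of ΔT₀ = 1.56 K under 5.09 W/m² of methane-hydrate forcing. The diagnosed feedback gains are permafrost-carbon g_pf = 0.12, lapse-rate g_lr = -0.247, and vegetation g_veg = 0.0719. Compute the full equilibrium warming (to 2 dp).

1.48 K

Total gain g = 0.12 − 0.247 + 0.0719 = -0.0551.
Amplification A = 1/(1 + 0.0551) = 0.9478.
ΔT = 1.56 × 0.9478 = 1.48 K.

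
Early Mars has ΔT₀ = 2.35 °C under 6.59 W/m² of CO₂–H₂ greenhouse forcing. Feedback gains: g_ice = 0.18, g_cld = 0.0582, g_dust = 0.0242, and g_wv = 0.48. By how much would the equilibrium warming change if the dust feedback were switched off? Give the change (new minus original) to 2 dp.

Original: g = 0.7424, ΔT = 2.35/(1−0.7424) = 9.1227 °C.
Without dust: g' = 0.7182, ΔT' = 2.35/(1−0.7182) = 8.3392 °C.
Change = 8.3392 − 9.1227 = -0.78 °C.

-0.78 °C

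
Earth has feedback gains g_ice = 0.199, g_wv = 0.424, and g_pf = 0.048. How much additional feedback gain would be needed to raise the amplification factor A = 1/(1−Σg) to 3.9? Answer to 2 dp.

0.07

Current total gain = 0.671.
Target gain for A = 3.9: g* = 1 − 1/3.9 = 0.7436.
Additional gain needed = 0.7436 − 0.671 = 0.07.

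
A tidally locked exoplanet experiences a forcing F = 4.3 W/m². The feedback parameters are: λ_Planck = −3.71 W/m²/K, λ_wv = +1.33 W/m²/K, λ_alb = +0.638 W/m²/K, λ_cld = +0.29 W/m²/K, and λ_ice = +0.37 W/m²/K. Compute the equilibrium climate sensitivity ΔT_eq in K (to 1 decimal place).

Net feedback parameter λ = (−3.71) + (+1.33) + (+0.638) + (+0.29) + (+0.37) = -1.082 W/m²/K.
ΔT = −F/λ = −4.3/(-1.082) = 4.0 K.

4.0 K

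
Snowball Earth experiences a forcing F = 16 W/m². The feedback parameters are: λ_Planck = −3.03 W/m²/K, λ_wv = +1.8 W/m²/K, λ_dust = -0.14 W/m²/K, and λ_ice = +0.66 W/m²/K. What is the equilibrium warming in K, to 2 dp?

22.54 K

Net feedback parameter λ = (−3.03) + (+1.8) + (-0.14) + (+0.66) = -0.71 W/m²/K.
ΔT = −F/λ = −16/(-0.71) = 22.54 K.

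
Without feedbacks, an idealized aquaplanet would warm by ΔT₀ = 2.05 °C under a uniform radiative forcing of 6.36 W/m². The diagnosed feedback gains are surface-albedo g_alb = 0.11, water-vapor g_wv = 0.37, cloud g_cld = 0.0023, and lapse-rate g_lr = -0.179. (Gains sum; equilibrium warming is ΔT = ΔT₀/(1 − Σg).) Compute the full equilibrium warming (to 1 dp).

Total gain g = 0.11 + 0.37 + 0.0023 − 0.179 = 0.3033.
Amplification A = 1/(1 − 0.3033) = 1.435.
ΔT = 2.05 × 1.435 = 2.9 °C.

2.9 °C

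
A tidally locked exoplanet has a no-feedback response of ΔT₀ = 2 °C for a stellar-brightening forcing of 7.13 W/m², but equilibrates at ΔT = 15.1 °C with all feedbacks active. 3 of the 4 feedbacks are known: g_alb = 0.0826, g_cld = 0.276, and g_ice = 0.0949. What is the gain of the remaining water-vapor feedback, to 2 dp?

Amplification A = ΔT/ΔT₀ = 15.1/2 = 7.55.
Total gain g = 1 − 1/A = 1 − 1/7.55 = 0.8675.
Known gains sum to 0.0826 + 0.276 + 0.0949 = 0.4535.
g_wv = 0.8675 − 0.4535 = 0.41.

0.41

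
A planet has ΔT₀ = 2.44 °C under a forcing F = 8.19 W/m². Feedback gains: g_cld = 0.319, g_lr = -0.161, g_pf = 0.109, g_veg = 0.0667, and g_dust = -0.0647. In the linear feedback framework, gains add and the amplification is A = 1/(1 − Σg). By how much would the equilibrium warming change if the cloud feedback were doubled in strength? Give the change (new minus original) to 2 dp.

Original: g = 0.269, ΔT = 2.44/(1−0.269) = 3.3379 °C.
With doubled cloud: g' = 0.588, ΔT' = 2.44/(1−0.588) = 5.9223 °C.
Change = 5.9223 − 3.3379 = 2.58 °C.

2.58 °C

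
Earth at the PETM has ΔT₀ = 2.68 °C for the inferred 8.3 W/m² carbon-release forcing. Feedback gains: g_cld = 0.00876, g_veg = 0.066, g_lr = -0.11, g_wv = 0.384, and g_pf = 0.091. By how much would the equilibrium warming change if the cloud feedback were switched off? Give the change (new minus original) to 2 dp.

-0.07 °C

Original: g = 0.43976, ΔT = 2.68/(1−0.43976) = 4.7837 °C.
Without cloud: g' = 0.431, ΔT' = 2.68/(1−0.431) = 4.7100 °C.
Change = 4.7100 − 4.7837 = -0.07 °C.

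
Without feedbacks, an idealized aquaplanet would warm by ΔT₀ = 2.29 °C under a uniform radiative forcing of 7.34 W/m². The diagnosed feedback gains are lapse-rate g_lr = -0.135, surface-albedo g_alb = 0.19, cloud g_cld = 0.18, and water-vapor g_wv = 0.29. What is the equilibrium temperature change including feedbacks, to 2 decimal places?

4.82 °C

Total gain g = -0.135 + 0.19 + 0.18 + 0.29 = 0.525.
Amplification A = 1/(1 − 0.525) = 2.105.
ΔT = 2.29 × 2.105 = 4.82 °C.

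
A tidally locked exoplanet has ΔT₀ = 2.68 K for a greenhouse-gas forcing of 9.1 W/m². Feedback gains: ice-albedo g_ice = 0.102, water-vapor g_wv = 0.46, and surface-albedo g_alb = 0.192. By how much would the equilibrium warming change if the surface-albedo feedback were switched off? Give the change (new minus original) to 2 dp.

-4.78 K

Original: g = 0.754, ΔT = 2.68/(1−0.754) = 10.8943 K.
Without surface-albedo: g' = 0.562, ΔT' = 2.68/(1−0.562) = 6.1187 K.
Change = 6.1187 − 10.8943 = -4.78 K.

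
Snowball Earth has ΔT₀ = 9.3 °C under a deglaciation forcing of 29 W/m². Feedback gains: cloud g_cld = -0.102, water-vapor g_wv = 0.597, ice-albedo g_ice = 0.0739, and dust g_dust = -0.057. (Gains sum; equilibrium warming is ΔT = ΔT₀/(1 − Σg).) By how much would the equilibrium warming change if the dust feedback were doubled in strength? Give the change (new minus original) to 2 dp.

Original: g = 0.5119, ΔT = 9.3/(1−0.5119) = 19.0535 °C.
With doubled dust: g' = 0.4549, ΔT' = 9.3/(1−0.4549) = 17.0611 °C.
Change = 17.0611 − 19.0535 = -1.99 °C.

-1.99 °C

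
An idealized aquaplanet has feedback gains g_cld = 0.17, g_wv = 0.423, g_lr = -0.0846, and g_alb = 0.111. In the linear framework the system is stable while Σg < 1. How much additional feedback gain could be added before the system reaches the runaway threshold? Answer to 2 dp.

0.38

Current total gain = 0.17 + 0.423 − 0.0846 + 0.111 = 0.6194.
Margin to runaway = 1 − 0.6194 = 0.38.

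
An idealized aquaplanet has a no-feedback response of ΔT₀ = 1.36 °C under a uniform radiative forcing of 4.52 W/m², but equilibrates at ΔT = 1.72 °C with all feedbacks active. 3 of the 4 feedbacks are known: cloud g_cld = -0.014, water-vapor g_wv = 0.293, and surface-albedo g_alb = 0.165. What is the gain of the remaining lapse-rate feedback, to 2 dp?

-0.23

Amplification A = ΔT/ΔT₀ = 1.72/1.36 = 1.265.
Total gain g = 1 − 1/A = 1 − 1/1.265 = 0.2095.
Known gains sum to -0.014 + 0.293 + 0.165 = 0.444.
g_lr = 0.2095 − 0.444 = -0.23.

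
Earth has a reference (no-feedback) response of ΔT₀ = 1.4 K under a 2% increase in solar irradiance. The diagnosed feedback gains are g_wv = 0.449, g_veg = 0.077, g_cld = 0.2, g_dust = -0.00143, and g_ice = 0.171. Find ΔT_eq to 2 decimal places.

Total gain g = 0.449 + 0.077 + 0.2 − 0.00143 + 0.171 = 0.89557.
Amplification A = 1/(1 − 0.89557) = 9.576.
ΔT = 1.4 × 9.576 = 13.41 K.

13.41 K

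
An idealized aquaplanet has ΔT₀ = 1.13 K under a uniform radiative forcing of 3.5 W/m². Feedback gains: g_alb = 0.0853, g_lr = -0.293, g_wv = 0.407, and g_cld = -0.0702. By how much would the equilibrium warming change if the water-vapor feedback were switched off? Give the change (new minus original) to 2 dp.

Original: g = 0.1291, ΔT = 1.13/(1−0.1291) = 1.2975 K.
Without water-vapor: g' = -0.2779, ΔT' = 1.13/(1+0.2779) = 0.8843 K.
Change = 0.8843 − 1.2975 = -0.41 K.

-0.41 K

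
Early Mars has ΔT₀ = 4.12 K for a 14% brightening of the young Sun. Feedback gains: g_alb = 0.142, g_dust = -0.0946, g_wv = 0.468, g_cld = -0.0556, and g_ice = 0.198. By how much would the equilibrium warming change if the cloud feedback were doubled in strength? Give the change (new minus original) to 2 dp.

Original: g = 0.6578, ΔT = 4.12/(1−0.6578) = 12.0397 K.
With doubled cloud: g' = 0.6022, ΔT' = 4.12/(1−0.6022) = 10.3570 K.
Change = 10.3570 − 12.0397 = -1.68 K.

-1.68 K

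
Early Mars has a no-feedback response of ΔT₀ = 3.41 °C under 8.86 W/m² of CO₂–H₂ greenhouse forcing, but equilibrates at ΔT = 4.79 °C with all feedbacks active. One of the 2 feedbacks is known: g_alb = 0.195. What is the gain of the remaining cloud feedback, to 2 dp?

0.09

Amplification A = ΔT/ΔT₀ = 4.79/3.41 = 1.405.
Total gain g = 1 − 1/A = 1 − 1/1.405 = 0.2883.
The known gain is 0.195.
g_cld = 0.2883 − 0.195 = 0.09.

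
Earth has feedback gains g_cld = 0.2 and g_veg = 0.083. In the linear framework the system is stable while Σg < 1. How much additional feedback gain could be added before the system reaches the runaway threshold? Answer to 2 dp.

0.72

Current total gain = 0.2 + 0.083 = 0.283.
Margin to runaway = 1 − 0.283 = 0.72.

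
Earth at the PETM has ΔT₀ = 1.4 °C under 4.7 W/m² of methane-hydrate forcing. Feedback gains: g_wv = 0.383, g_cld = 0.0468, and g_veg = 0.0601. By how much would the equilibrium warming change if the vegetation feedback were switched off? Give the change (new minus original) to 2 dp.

-0.29 °C

Original: g = 0.4899, ΔT = 1.4/(1−0.4899) = 2.7446 °C.
Without vegetation: g' = 0.4298, ΔT' = 1.4/(1−0.4298) = 2.4553 °C.
Change = 2.4553 − 2.7446 = -0.29 °C.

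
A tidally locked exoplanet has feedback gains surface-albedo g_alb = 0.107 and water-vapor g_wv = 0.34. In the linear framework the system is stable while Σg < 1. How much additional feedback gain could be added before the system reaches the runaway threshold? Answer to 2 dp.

Current total gain = 0.107 + 0.34 = 0.447.
Margin to runaway = 1 − 0.447 = 0.55.

0.55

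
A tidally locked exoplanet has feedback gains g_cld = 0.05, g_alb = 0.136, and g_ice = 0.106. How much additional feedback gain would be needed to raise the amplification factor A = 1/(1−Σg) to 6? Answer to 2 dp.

0.54

Current total gain = 0.292.
Target gain for A = 6: g* = 1 − 1/6 = 0.8333.
Additional gain needed = 0.8333 − 0.292 = 0.54.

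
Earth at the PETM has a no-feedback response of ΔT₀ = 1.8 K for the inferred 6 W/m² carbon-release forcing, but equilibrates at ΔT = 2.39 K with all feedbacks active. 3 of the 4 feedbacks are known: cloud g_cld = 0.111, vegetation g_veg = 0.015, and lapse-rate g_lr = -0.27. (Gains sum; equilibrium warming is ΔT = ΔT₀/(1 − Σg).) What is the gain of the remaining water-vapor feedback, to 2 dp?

0.39

Amplification A = ΔT/ΔT₀ = 2.39/1.8 = 1.328.
Total gain g = 1 − 1/A = 1 − 1/1.328 = 0.247.
Known gains sum to 0.111 + 0.015 − 0.27 = -0.144.
g_wv = 0.247 + 0.144 = 0.39.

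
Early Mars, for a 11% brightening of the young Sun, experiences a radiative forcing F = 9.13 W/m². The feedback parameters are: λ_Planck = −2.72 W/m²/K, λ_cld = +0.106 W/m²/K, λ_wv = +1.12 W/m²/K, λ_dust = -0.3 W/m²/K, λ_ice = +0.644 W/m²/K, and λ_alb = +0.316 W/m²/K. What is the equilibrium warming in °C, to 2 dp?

10.95 °C

Net feedback parameter λ = (−2.72) + (+0.106) + (+1.12) + (-0.3) + (+0.644) + (+0.316) = -0.834 W/m²/K.
ΔT = −F/λ = −9.13/(-0.834) = 10.95 °C.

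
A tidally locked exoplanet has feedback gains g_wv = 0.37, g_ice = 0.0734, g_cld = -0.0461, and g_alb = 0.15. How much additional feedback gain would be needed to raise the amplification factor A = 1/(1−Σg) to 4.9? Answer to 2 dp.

0.25

Current total gain = 0.5473.
Target gain for A = 4.9: g* = 1 − 1/4.9 = 0.7959.
Additional gain needed = 0.7959 − 0.5473 = 0.25.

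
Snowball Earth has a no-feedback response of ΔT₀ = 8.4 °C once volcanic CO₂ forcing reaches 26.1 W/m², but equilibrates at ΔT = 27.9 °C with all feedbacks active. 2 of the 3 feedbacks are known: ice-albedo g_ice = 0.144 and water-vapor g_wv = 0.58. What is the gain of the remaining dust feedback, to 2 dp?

-0.03

Amplification A = ΔT/ΔT₀ = 27.9/8.4 = 3.321.
Total gain g = 1 − 1/A = 1 − 1/3.321 = 0.6989.
Known gains sum to 0.144 + 0.58 = 0.724.
g_dust = 0.6989 − 0.724 = -0.03.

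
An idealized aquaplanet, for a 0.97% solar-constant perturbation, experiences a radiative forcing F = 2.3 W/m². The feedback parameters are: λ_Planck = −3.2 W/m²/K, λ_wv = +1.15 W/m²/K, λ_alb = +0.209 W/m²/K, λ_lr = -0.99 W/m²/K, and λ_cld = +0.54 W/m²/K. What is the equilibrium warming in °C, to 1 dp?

Net feedback parameter λ = (−3.2) + (+1.15) + (+0.209) + (-0.99) + (+0.54) = -2.291 W/m²/K.
ΔT = −F/λ = −2.3/(-2.291) = 1.0 °C.

1.0 °C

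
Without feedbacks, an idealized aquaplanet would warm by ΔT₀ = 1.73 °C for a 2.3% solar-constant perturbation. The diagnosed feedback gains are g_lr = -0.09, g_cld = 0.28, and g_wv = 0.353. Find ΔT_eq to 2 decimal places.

3.79 °C

Total gain g = -0.09 + 0.28 + 0.353 = 0.543.
Amplification A = 1/(1 − 0.543) = 2.188.
ΔT = 1.73 × 2.188 = 3.79 °C.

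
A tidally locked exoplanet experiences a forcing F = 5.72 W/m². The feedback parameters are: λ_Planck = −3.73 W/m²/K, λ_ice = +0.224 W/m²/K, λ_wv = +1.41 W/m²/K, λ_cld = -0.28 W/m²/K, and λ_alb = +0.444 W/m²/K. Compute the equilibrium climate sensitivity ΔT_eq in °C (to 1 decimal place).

Net feedback parameter λ = (−3.73) + (+0.224) + (+1.41) + (-0.28) + (+0.444) = -1.932 W/m²/K.
ΔT = −F/λ = −5.72/(-1.932) = 3.0 °C.

3.0 °C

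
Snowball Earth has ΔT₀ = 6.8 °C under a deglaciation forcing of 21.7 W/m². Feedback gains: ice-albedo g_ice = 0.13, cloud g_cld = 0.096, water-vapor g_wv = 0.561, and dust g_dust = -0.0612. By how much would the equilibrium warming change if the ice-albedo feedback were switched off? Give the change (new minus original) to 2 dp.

Original: g = 0.7258, ΔT = 6.8/(1−0.7258) = 24.7994 °C.
Without ice-albedo: g' = 0.5958, ΔT' = 6.8/(1−0.5958) = 16.8234 °C.
Change = 16.8234 − 24.7994 = -7.98 °C.

-7.98 °C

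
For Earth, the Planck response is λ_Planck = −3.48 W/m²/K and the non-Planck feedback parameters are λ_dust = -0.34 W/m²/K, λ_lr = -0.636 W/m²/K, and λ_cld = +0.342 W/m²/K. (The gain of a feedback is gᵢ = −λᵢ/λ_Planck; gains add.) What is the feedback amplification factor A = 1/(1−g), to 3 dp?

Convert to gains: g_dust = -0.34/3.48 = -0.0977; g_lr = -0.636/3.48 = -0.1828; g_cld = 0.342/3.48 = 0.09828.
Total gain g = -0.18222.
A = 1/(1 + 0.18222) = 0.846.

0.846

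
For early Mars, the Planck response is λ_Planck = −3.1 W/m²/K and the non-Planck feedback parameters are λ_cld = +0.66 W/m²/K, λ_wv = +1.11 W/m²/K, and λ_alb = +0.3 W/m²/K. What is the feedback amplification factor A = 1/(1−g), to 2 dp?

3.01

Convert to gains: g_cld = 0.66/3.1 = 0.2129; g_wv = 1.11/3.1 = 0.3581; g_alb = 0.3/3.1 = 0.09677.
Total gain g = 0.66777.
A = 1/(1 − 0.66777) = 3.01.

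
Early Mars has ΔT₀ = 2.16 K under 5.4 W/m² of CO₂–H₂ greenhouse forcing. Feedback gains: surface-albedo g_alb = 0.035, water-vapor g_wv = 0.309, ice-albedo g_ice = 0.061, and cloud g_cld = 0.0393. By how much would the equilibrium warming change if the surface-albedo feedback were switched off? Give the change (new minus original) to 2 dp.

Original: g = 0.4443, ΔT = 2.16/(1−0.4443) = 3.8870 K.
Without surface-albedo: g' = 0.4093, ΔT' = 2.16/(1−0.4093) = 3.6567 K.
Change = 3.6567 − 3.8870 = -0.23 K.

-0.23 K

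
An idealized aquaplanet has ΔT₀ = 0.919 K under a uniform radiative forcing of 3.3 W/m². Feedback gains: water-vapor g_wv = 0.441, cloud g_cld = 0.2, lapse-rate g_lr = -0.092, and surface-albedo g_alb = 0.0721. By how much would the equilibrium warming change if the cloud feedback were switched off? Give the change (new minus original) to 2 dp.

Original: g = 0.6211, ΔT = 0.919/(1−0.6211) = 2.4254 K.
Without cloud: g' = 0.4211, ΔT' = 0.919/(1−0.4211) = 1.5875 K.
Change = 1.5875 − 2.4254 = -0.84 K.

-0.84 K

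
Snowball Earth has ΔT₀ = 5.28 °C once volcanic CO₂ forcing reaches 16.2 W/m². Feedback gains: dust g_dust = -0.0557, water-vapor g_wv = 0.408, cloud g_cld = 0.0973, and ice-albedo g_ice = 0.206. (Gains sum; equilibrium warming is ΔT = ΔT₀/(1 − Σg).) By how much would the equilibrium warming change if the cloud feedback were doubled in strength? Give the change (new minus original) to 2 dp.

Original: g = 0.6556, ΔT = 5.28/(1−0.6556) = 15.3310 °C.
With doubled cloud: g' = 0.7529, ΔT' = 5.28/(1−0.7529) = 21.3679 °C.
Change = 21.3679 − 15.3310 = 6.04 °C.

6.04 °C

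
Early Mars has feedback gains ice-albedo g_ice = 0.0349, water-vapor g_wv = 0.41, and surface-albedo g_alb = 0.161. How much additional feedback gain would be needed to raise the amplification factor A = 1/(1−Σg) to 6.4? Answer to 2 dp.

0.24

Current total gain = 0.6059.
Target gain for A = 6.4: g* = 1 − 1/6.4 = 0.8438.
Additional gain needed = 0.8438 − 0.6059 = 0.24.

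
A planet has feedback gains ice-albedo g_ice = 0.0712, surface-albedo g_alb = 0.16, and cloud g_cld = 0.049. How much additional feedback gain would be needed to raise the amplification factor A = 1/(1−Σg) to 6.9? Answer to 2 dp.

Current total gain = 0.2802.
Target gain for A = 6.9: g* = 1 − 1/6.9 = 0.8551.
Additional gain needed = 0.8551 − 0.2802 = 0.57.

0.57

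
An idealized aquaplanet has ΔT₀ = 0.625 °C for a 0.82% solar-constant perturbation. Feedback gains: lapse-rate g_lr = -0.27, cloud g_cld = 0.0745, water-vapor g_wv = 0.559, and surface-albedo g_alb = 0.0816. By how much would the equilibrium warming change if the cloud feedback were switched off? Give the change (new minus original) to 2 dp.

-0.13 °C

Original: g = 0.4451, ΔT = 0.625/(1−0.4451) = 1.1263 °C.
Without cloud: g' = 0.3706, ΔT' = 0.625/(1−0.3706) = 0.9930 °C.
Change = 0.9930 − 1.1263 = -0.13 °C.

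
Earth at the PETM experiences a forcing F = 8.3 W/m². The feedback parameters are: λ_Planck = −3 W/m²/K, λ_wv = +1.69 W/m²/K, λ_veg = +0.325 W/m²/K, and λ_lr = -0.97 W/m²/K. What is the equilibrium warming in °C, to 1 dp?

Net feedback parameter λ = (−3) + (+1.69) + (+0.325) + (-0.97) = -1.955 W/m²/K.
ΔT = −F/λ = −8.3/(-1.955) = 4.2 °C.

4.2 °C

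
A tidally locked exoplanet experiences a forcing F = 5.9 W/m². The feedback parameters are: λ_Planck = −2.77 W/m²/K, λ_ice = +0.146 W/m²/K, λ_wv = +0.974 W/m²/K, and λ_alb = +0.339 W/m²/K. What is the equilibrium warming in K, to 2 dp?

4.50 K

Net feedback parameter λ = (−2.77) + (+0.146) + (+0.974) + (+0.339) = -1.311 W/m²/K.
ΔT = −F/λ = −5.9/(-1.311) = 4.50 K.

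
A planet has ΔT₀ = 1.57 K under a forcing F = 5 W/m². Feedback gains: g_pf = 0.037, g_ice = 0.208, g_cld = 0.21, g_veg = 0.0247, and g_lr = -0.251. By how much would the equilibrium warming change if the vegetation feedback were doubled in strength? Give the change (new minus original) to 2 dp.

0.07 K

Original: g = 0.2287, ΔT = 1.57/(1−0.2287) = 2.0355 K.
With doubled vegetation: g' = 0.2534, ΔT' = 1.57/(1−0.2534) = 2.1029 K.
Change = 2.1029 − 2.0355 = 0.07 K.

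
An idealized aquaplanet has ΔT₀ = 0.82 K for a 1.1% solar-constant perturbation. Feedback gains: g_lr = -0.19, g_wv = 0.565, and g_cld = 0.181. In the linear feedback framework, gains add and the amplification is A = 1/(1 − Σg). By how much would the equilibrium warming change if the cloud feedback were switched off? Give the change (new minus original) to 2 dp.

Original: g = 0.556, ΔT = 0.82/(1−0.556) = 1.8468 K.
Without cloud: g' = 0.375, ΔT' = 0.82/(1−0.375) = 1.3120 K.
Change = 1.3120 − 1.8468 = -0.53 K.

-0.53 K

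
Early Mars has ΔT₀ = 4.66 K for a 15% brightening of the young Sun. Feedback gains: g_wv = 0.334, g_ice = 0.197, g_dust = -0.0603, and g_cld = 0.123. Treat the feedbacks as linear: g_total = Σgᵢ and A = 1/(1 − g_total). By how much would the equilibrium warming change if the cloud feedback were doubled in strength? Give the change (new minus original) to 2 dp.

4.98 K

Original: g = 0.5937, ΔT = 4.66/(1−0.5937) = 11.4694 K.
With doubled cloud: g' = 0.7167, ΔT' = 4.66/(1−0.7167) = 16.4490 K.
Change = 16.4490 − 11.4694 = 4.98 K.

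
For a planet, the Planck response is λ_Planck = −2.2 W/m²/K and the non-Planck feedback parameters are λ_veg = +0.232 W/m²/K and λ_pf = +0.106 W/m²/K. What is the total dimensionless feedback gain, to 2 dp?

0.15

Convert to gains: g_veg = 0.232/2.2 = 0.1055; g_pf = 0.106/2.2 = 0.04818.
Total gain g = 0.15368.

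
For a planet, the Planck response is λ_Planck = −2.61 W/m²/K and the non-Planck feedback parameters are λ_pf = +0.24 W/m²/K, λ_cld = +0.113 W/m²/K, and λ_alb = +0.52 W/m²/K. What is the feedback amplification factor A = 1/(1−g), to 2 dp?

1.50

Convert to gains: g_pf = 0.24/2.61 = 0.09195; g_cld = 0.113/2.61 = 0.0433; g_alb = 0.52/2.61 = 0.1992.
Total gain g = 0.33445.
A = 1/(1 − 0.33445) = 1.50.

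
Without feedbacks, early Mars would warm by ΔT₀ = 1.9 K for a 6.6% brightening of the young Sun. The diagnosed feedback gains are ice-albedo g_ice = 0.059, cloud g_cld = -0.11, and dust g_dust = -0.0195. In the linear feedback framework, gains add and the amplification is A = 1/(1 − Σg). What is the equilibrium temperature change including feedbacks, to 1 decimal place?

1.8 K

Total gain g = 0.059 − 0.11 − 0.0195 = -0.0705.
Amplification A = 1/(1 + 0.0705) = 0.9341.
ΔT = 1.9 × 0.9341 = 1.8 K.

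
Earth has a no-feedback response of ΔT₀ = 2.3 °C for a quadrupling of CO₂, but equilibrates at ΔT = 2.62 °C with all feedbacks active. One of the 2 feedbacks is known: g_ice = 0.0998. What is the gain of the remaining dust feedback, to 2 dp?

Amplification A = ΔT/ΔT₀ = 2.62/2.3 = 1.139.
Total gain g = 1 − 1/A = 1 − 1/1.139 = 0.122.
The known gain is 0.0998.
g_dust = 0.122 − 0.0998 = 0.02.

0.02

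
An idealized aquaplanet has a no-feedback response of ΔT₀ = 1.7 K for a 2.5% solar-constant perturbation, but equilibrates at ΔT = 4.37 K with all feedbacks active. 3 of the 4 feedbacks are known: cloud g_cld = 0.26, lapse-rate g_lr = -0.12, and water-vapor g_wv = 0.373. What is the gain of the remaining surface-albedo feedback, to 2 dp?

Amplification A = ΔT/ΔT₀ = 4.37/1.7 = 2.571.
Total gain g = 1 − 1/A = 1 − 1/2.571 = 0.611.
Known gains sum to 0.26 − 0.12 + 0.373 = 0.513.
g_alb = 0.611 − 0.513 = 0.10.

0.10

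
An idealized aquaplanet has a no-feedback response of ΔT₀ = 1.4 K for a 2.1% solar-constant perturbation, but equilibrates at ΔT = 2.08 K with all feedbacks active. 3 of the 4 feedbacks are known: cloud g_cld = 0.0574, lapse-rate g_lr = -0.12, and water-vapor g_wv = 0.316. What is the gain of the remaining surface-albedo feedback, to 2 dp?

Amplification A = ΔT/ΔT₀ = 2.08/1.4 = 1.486.
Total gain g = 1 − 1/A = 1 − 1/1.486 = 0.3271.
Known gains sum to 0.0574 − 0.12 + 0.316 = 0.2534.
g_alb = 0.3271 − 0.2534 = 0.07.

0.07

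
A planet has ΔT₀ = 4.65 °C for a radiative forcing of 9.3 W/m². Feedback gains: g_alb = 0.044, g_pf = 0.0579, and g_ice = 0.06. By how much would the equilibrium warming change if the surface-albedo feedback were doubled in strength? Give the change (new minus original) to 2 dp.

0.31 °C

Original: g = 0.1619, ΔT = 4.65/(1−0.1619) = 5.5483 °C.
With doubled surface-albedo: g' = 0.2059, ΔT' = 4.65/(1−0.2059) = 5.8557 °C.
Change = 5.8557 − 5.5483 = 0.31 °C.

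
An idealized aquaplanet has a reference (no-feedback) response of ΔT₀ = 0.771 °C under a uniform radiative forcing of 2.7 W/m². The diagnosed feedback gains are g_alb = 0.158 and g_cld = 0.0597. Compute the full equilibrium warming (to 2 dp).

Total gain g = 0.158 + 0.0597 = 0.2177.
Amplification A = 1/(1 − 0.2177) = 1.278.
ΔT = 0.771 × 1.278 = 0.99 °C.

0.99 °C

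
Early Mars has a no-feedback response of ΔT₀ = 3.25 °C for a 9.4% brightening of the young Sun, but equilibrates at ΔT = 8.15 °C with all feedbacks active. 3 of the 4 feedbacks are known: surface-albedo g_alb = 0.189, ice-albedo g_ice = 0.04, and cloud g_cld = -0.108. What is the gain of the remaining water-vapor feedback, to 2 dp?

0.48

Amplification A = ΔT/ΔT₀ = 8.15/3.25 = 2.508.
Total gain g = 1 − 1/A = 1 − 1/2.508 = 0.6013.
Known gains sum to 0.189 + 0.04 − 0.108 = 0.121.
g_wv = 0.6013 − 0.121 = 0.48.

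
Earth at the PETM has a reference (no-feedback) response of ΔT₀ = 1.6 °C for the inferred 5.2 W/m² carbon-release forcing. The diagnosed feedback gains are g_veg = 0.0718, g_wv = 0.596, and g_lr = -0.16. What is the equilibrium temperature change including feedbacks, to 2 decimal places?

3.25 °C

Total gain g = 0.0718 + 0.596 − 0.16 = 0.5078.
Amplification A = 1/(1 − 0.5078) = 2.032.
ΔT = 1.6 × 2.032 = 3.25 °C.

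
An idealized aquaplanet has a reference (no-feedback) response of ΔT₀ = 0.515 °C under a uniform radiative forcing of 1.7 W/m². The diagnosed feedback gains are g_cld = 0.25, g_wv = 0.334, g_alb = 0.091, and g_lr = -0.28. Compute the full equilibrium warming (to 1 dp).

Total gain g = 0.25 + 0.334 + 0.091 − 0.28 = 0.395.
Amplification A = 1/(1 − 0.395) = 1.653.
ΔT = 0.515 × 1.653 = 0.9 °C.

0.9 °C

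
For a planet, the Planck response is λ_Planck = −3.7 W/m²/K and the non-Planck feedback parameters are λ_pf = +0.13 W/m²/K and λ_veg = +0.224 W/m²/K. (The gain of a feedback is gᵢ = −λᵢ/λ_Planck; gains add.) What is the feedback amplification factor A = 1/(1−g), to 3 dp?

Convert to gains: g_pf = 0.13/3.7 = 0.03514; g_veg = 0.224/3.7 = 0.06054.
Total gain g = 0.09568.
A = 1/(1 − 0.09568) = 1.106.

1.106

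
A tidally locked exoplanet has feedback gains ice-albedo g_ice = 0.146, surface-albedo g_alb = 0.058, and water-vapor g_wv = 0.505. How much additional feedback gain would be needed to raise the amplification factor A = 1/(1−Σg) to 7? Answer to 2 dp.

Current total gain = 0.709.
Target gain for A = 7: g* = 1 − 1/7 = 0.8571.
Additional gain needed = 0.8571 − 0.709 = 0.15.

0.15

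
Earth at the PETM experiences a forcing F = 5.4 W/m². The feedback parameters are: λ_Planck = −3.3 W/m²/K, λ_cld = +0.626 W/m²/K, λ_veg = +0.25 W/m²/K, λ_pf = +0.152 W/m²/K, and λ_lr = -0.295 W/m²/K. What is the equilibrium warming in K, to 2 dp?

Net feedback parameter λ = (−3.3) + (+0.626) + (+0.25) + (+0.152) + (-0.295) = -2.567 W/m²/K.
ΔT = −F/λ = −5.4/(-2.567) = 2.10 K.

2.10 K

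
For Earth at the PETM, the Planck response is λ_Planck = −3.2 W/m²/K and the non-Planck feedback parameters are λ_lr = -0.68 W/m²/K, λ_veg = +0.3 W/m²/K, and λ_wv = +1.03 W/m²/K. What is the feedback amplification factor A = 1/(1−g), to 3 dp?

1.255

Convert to gains: g_lr = -0.68/3.2 = -0.2125; g_veg = 0.3/3.2 = 0.09375; g_wv = 1.03/3.2 = 0.3219.
Total gain g = 0.20315.
A = 1/(1 − 0.20315) = 1.255.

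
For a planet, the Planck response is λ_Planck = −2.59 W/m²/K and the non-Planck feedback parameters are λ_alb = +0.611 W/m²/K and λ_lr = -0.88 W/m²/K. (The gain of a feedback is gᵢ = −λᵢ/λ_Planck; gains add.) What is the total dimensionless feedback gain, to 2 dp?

Convert to gains: g_alb = 0.611/2.59 = 0.2359; g_lr = -0.88/2.59 = -0.3398.
Total gain g = -0.1039.

-0.10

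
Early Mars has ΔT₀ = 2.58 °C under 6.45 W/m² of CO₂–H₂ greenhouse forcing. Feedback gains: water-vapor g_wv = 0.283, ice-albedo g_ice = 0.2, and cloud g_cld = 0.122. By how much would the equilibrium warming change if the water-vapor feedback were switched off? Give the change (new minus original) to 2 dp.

-2.73 °C

Original: g = 0.605, ΔT = 2.58/(1−0.605) = 6.5316 °C.
Without water-vapor: g' = 0.322, ΔT' = 2.58/(1−0.322) = 3.8053 °C.
Change = 3.8053 − 6.5316 = -2.73 °C.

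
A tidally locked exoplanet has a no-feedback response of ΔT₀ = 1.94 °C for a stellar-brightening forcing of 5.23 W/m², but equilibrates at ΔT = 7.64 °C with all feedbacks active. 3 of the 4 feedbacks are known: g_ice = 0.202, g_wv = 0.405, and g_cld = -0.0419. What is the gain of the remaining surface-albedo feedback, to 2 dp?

Amplification A = ΔT/ΔT₀ = 7.64/1.94 = 3.938.
Total gain g = 1 − 1/A = 1 − 1/3.938 = 0.7461.
Known gains sum to 0.202 + 0.405 − 0.0419 = 0.5651.
g_alb = 0.7461 − 0.5651 = 0.18.

0.18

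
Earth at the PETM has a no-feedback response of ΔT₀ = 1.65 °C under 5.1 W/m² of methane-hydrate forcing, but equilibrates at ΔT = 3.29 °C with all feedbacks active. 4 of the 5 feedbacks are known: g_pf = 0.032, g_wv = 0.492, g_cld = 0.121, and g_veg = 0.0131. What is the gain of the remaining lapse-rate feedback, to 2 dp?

Amplification A = ΔT/ΔT₀ = 3.29/1.65 = 1.994.
Total gain g = 1 − 1/A = 1 − 1/1.994 = 0.4985.
Known gains sum to 0.032 + 0.492 + 0.121 + 0.0131 = 0.6581.
g_lr = 0.4985 − 0.6581 = -0.16.

-0.16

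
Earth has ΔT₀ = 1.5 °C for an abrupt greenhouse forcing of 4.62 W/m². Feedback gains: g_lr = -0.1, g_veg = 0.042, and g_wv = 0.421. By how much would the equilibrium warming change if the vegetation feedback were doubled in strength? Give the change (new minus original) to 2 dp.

Original: g = 0.363, ΔT = 1.5/(1−0.363) = 2.3548 °C.
With doubled vegetation: g' = 0.405, ΔT' = 1.5/(1−0.405) = 2.5210 °C.
Change = 2.5210 − 2.3548 = 0.17 °C.

0.17 °C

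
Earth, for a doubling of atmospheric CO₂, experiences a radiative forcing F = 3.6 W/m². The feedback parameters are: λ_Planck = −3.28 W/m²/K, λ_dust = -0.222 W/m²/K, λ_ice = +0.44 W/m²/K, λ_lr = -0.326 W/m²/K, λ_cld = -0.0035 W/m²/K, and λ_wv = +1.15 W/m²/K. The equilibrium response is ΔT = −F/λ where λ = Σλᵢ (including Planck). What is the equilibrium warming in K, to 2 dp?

1.61 K

Net feedback parameter λ = (−3.28) + (-0.222) + (+0.44) + (-0.326) + (-0.0035) + (+1.15) = -2.2415 W/m²/K.
ΔT = −F/λ = −3.6/(-2.2415) = 1.61 K.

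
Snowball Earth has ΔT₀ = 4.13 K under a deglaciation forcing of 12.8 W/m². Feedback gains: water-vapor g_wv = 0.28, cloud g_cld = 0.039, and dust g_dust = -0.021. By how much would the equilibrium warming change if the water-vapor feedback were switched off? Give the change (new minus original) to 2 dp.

-1.68 K

Original: g = 0.298, ΔT = 4.13/(1−0.298) = 5.8832 K.
Without water-vapor: g' = 0.018, ΔT' = 4.13/(1−0.018) = 4.2057 K.
Change = 4.2057 − 5.8832 = -1.68 K.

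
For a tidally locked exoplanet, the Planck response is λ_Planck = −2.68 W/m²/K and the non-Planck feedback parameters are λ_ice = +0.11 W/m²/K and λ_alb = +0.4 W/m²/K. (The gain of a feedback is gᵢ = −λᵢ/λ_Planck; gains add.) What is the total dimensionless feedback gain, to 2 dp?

0.19

Convert to gains: g_ice = 0.11/2.68 = 0.04104; g_alb = 0.4/2.68 = 0.1493.
Total gain g = 0.19034.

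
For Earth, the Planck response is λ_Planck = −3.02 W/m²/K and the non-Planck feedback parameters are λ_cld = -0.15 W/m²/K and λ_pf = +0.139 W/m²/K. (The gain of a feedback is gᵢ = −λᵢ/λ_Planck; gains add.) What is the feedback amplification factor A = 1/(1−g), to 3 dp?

0.996

Convert to gains: g_cld = -0.15/3.02 = -0.04967; g_pf = 0.139/3.02 = 0.04603.
Total gain g = -0.00364.
A = 1/(1 + 0.00364) = 0.996.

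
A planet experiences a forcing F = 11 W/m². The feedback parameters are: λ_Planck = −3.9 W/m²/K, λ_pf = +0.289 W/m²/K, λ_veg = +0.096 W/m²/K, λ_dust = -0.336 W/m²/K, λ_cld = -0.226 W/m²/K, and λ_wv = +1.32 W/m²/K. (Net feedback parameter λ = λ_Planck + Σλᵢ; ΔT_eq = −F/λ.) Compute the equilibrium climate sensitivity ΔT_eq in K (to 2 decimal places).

3.99 K

Net feedback parameter λ = (−3.9) + (+0.289) + (+0.096) + (-0.336) + (-0.226) + (+1.32) = -2.757 W/m²/K.
ΔT = −F/λ = −11/(-2.757) = 3.99 K.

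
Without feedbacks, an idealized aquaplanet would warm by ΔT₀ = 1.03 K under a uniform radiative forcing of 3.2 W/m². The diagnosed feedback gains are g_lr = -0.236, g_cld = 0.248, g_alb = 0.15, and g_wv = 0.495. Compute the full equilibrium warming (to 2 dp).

Total gain g = -0.236 + 0.248 + 0.15 + 0.495 = 0.657.
Amplification A = 1/(1 − 0.657) = 2.915.
ΔT = 1.03 × 2.915 = 3.00 K.

3.00 K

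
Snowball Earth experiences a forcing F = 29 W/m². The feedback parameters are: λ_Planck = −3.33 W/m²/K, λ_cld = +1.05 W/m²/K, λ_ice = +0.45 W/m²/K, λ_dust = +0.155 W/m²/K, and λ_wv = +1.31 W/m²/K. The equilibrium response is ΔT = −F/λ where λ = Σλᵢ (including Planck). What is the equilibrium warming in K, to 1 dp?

79.5 K

Net feedback parameter λ = (−3.33) + (+1.05) + (+0.45) + (+0.155) + (+1.31) = -0.365 W/m²/K.
ΔT = −F/λ = −29/(-0.365) = 79.5 K.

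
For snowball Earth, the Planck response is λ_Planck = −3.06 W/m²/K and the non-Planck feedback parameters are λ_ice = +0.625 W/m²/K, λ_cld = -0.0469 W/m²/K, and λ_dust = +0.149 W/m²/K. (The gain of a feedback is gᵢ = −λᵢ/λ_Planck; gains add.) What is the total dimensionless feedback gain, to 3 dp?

0.238

Convert to gains: g_ice = 0.625/3.06 = 0.2042; g_cld = -0.0469/3.06 = -0.01533; g_dust = 0.149/3.06 = 0.04869.
Total gain g = 0.23756.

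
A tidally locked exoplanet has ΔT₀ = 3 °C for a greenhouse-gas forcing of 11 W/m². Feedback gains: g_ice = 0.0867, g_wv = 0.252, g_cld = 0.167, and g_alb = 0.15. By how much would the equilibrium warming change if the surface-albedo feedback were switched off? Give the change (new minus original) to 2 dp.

-2.64 °C

Original: g = 0.6557, ΔT = 3/(1−0.6557) = 8.7133 °C.
Without surface-albedo: g' = 0.5057, ΔT' = 3/(1−0.5057) = 6.0692 °C.
Change = 6.0692 − 8.7133 = -2.64 °C.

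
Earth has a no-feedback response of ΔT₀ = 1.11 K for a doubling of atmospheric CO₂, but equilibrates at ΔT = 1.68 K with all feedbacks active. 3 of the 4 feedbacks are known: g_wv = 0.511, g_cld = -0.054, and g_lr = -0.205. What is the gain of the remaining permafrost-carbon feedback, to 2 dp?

Amplification A = ΔT/ΔT₀ = 1.68/1.11 = 1.514.
Total gain g = 1 − 1/A = 1 − 1/1.514 = 0.3395.
Known gains sum to 0.511 − 0.054 − 0.205 = 0.252.
g_pf = 0.3395 − 0.252 = 0.09.

0.09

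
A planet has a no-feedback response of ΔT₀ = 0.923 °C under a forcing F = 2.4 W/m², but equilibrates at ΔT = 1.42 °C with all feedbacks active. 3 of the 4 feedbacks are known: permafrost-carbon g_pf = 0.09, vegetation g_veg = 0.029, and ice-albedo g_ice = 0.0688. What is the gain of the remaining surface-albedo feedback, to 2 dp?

0.16

Amplification A = ΔT/ΔT₀ = 1.42/0.923 = 1.538.
Total gain g = 1 − 1/A = 1 − 1/1.538 = 0.3498.
Known gains sum to 0.09 + 0.029 + 0.0688 = 0.1878.
g_alb = 0.3498 − 0.1878 = 0.16.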